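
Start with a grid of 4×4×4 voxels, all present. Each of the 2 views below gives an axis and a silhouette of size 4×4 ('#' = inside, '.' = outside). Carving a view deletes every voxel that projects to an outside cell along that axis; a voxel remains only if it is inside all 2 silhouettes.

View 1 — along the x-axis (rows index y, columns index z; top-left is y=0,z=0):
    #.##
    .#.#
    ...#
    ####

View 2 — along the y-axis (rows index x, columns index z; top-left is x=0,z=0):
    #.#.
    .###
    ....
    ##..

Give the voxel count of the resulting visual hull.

16 voxels

before carving: 64 voxels (4×4×4)
step 1: project along x, AND mask (10/16) → |grid| = 40
step 2: project along y, AND mask (7/16) → |grid| = 16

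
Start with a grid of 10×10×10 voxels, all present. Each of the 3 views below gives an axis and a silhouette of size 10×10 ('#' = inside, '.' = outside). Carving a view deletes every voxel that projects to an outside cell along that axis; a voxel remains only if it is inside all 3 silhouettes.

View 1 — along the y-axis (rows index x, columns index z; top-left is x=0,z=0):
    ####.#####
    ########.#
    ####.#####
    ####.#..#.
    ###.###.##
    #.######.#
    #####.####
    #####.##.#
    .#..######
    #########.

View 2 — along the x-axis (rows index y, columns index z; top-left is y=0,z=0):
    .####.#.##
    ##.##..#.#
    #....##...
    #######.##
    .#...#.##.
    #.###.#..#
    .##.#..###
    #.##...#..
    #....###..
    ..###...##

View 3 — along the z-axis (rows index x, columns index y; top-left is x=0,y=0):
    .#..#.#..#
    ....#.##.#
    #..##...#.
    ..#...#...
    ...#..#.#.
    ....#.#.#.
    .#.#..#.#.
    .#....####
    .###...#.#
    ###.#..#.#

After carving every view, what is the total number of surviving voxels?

|visual hull| = 174

full grid |V| = 1000
after view 1 [y-axis, 82 of 100 cells solid] → remaining = 820
after view 2 [x-axis, 54 of 100 cells solid] → remaining = 443
after view 3 [z-axis, 40 of 100 cells solid] → remaining = 174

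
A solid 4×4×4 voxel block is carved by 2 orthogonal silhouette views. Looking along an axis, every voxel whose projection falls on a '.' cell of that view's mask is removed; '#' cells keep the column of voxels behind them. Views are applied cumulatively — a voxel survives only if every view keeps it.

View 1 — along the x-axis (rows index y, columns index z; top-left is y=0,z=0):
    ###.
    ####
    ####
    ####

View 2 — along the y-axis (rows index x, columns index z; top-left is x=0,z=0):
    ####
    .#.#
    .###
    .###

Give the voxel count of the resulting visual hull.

|visual hull| = 44

start: 4×4×4 = 64 voxels
  1. axis=0 (YZ plane), |mask|=15  ⇒  voxels=60
  2. axis=1 (XZ plane), |mask|=12  ⇒  voxels=44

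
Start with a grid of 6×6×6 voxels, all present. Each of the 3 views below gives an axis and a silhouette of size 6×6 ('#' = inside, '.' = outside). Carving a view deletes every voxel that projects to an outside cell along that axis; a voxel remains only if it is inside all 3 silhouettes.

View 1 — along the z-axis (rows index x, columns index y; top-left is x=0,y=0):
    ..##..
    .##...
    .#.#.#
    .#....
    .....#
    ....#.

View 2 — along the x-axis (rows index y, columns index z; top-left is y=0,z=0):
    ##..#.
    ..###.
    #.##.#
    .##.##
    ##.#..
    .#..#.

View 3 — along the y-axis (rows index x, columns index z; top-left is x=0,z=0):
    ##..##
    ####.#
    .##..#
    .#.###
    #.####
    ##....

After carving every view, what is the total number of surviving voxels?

21 voxels

start: 6×6×6 = 216 voxels
after view 1 [z-axis, 10 of 36 cells solid] → remaining = 60
after view 2 [x-axis, 19 of 36 cells solid] → remaining = 32
after view 3 [y-axis, 23 of 36 cells solid] → remaining = 21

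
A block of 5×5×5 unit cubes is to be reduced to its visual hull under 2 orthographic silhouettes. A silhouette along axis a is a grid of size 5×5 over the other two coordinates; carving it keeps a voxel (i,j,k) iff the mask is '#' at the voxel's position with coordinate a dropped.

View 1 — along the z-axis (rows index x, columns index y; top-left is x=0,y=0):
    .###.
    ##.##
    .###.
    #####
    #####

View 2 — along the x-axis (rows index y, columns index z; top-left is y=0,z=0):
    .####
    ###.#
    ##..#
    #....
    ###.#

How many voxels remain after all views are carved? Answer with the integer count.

initial block: 5^3 = 125
step 1: project along z, AND mask (20/25) → |grid| = 100
step 2: project along x, AND mask (16/25) → |grid| = 61

61 voxels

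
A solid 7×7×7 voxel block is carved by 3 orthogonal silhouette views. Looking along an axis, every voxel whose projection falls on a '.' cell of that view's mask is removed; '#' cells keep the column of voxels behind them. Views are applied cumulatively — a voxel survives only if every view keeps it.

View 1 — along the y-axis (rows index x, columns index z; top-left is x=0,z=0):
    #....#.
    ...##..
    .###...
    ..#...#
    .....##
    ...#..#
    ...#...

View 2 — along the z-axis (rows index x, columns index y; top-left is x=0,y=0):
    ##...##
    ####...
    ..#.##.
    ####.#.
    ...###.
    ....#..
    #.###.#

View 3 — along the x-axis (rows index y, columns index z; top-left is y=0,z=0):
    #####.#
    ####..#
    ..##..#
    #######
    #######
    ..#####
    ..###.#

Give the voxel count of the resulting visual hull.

start: 7×7×7 = 343 voxels
V1 y: intersect with XZ mask (14 set) -- 98 left
V2 z: intersect with XY mask (25 set) -- 48 left
V3 x: intersect with YZ mask (37 set) -- 39 left

remaining voxels: 39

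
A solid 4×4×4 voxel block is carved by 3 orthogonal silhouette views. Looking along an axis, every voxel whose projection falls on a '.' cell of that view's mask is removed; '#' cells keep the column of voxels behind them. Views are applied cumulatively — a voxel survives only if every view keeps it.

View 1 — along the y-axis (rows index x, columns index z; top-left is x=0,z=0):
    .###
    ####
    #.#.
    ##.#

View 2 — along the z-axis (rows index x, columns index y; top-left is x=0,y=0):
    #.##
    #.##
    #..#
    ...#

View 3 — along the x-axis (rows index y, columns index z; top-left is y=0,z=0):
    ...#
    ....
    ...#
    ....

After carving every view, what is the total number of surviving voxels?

before carving: 64 voxels (4×4×4)
step 1: project along y, AND mask (12/16) → |grid| = 48
step 2: project along z, AND mask (9/16) → |grid| = 28
step 3: project along x, AND mask (2/16) → |grid| = 4

|visual hull| = 4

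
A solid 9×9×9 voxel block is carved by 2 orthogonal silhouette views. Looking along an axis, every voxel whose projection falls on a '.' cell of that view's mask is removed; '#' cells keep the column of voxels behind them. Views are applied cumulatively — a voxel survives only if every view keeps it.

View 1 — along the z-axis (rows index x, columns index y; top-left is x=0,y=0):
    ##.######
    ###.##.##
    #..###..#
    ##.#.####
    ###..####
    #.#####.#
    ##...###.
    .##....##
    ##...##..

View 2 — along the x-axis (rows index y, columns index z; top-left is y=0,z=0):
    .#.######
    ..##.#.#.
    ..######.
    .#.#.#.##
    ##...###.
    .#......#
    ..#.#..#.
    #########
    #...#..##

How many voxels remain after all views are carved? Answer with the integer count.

full grid |V| = 729
  1. axis=2 (XY plane), |mask|=54  ⇒  voxels=486
  2. axis=0 (YZ plane), |mask|=45  ⇒  voxels=264

remaining voxels: 264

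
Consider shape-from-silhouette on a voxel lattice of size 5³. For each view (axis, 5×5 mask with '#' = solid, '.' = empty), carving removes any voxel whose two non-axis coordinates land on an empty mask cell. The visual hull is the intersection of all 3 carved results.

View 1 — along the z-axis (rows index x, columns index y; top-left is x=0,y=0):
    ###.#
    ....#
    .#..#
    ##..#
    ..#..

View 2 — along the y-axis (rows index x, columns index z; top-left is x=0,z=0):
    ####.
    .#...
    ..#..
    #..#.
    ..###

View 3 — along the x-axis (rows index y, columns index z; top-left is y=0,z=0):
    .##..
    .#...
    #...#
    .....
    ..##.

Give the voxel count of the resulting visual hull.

remaining voxels: 9

initial block: 5^3 = 125
[1] z-view keeps 11 columns → grid now 55
[2] y-view keeps 11 columns → grid now 28
[3] x-view keeps 7 columns → grid now 9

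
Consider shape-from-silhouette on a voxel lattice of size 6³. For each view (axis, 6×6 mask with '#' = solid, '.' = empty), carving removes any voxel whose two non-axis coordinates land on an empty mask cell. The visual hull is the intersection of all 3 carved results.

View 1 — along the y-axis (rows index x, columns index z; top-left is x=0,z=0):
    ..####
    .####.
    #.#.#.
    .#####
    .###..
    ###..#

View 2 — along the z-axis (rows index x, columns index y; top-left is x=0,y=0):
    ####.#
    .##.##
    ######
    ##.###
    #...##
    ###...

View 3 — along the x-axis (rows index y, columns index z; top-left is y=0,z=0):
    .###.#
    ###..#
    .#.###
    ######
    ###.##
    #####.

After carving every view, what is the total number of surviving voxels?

initial block: 6^3 = 216
[1] y-view keeps 23 columns → grid now 138
[2] z-view keeps 26 columns → grid now 100
[3] x-view keeps 28 columns → grid now 77

voxel count = 77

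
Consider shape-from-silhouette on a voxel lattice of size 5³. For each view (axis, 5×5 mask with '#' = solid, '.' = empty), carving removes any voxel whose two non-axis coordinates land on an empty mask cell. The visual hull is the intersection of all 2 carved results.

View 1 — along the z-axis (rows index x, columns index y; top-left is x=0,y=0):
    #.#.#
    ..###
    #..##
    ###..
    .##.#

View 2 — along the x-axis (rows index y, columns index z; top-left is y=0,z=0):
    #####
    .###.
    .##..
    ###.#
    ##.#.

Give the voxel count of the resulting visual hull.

start: 5×5×5 = 125 voxels
step 1: project along z, AND mask (15/25) → |grid| = 75
step 2: project along x, AND mask (17/25) → |grid| = 49

remaining voxels: 49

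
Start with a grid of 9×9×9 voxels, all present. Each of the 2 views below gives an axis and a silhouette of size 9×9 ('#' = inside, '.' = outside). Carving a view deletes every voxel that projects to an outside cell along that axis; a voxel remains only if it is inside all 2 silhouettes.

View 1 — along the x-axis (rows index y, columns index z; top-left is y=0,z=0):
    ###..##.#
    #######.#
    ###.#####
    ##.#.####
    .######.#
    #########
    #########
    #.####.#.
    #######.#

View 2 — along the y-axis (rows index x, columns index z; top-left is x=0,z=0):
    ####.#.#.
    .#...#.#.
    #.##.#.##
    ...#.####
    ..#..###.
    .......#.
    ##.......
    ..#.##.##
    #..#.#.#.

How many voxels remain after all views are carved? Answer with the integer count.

initial block: 9^3 = 729
[1] x-view keeps 68 columns → grid now 612
[2] y-view keeps 36 columns → grid now 266

|visual hull| = 266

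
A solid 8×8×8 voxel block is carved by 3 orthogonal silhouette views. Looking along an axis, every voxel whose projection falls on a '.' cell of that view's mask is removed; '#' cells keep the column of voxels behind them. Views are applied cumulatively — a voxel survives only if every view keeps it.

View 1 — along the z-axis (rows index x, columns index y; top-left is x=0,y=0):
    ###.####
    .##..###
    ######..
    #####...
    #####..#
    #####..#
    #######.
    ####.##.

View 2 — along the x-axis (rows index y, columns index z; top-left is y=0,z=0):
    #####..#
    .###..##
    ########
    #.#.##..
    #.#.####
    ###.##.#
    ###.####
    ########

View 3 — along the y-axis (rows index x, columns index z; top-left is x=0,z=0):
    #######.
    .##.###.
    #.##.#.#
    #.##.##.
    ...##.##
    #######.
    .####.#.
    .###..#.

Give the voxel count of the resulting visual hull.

voxel count = 194

before carving: 512 voxels (8×8×8)
[1] z-view keeps 48 columns → grid now 384
[2] x-view keeps 50 columns → grid now 296
[3] y-view keeps 42 columns → grid now 194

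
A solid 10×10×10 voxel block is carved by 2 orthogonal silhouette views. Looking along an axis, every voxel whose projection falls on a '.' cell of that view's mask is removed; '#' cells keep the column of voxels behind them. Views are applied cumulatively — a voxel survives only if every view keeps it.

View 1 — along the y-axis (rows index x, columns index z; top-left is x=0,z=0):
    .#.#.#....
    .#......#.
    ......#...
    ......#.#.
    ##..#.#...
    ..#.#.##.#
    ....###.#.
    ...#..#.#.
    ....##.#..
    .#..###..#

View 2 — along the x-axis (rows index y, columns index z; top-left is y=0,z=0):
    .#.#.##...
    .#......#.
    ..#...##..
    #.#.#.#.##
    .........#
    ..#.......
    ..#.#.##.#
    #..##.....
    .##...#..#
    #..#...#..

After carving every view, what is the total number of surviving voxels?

voxel count = 102

start: 10×10×10 = 1000 voxels
carve view 1 (along y, XZ-mask fill 32/100): 320 voxels remain
carve view 2 (along x, YZ-mask fill 32/100): 102 voxels remain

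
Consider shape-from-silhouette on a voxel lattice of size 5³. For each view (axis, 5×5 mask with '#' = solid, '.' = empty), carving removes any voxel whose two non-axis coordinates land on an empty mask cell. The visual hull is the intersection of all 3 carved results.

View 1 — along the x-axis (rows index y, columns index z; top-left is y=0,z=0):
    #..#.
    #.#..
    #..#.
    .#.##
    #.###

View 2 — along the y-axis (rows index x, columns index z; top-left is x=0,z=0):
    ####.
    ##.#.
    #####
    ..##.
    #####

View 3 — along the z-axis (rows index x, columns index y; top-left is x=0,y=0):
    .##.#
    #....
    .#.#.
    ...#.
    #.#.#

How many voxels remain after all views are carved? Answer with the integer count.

|visual hull| = 23

full grid |V| = 125
V1 x: intersect with YZ mask (13 set) -- 65 left
V2 y: intersect with XZ mask (19 set) -- 52 left
V3 z: intersect with XY mask (10 set) -- 23 left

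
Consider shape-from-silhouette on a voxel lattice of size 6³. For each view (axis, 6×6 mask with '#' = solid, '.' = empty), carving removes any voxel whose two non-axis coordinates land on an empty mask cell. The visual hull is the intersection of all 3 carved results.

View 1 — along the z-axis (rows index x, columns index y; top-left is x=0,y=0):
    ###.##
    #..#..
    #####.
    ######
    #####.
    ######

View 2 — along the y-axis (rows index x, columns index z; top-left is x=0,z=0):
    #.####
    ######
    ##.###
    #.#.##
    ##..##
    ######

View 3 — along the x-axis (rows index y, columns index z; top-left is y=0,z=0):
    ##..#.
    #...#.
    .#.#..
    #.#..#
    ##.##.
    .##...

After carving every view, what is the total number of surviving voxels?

remaining voxels: 65

before carving: 216 voxels (6×6×6)
carve view 1 (along z, XY-mask fill 29/36): 174 voxels remain
carve view 2 (along y, XZ-mask fill 30/36): 142 voxels remain
carve view 3 (along x, YZ-mask fill 16/36): 65 voxels remain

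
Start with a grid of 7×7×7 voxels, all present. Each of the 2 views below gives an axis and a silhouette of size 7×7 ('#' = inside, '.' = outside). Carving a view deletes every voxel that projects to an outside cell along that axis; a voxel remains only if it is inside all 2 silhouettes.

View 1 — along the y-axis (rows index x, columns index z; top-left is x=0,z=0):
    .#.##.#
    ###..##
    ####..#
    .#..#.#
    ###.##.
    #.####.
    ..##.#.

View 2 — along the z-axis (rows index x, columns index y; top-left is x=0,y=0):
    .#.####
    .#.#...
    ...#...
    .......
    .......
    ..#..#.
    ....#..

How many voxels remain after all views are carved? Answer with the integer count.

start: 7×7×7 = 343 voxels
[1] y-view keeps 30 columns → grid now 210
[2] z-view keeps 11 columns → grid now 48

remaining voxels: 48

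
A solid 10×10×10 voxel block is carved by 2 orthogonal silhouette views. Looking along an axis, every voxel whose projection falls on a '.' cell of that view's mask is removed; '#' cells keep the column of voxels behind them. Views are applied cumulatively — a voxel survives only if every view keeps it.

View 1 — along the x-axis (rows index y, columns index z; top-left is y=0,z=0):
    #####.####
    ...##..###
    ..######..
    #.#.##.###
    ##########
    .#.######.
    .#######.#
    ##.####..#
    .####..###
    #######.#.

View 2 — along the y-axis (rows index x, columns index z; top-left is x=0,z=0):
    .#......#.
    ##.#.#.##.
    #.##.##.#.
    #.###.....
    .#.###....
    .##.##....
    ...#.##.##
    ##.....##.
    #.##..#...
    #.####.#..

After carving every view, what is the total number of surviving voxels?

332 voxels

start: 10×10×10 = 1000 voxels
carve view 1 (along x, YZ-mask fill 74/100): 740 voxels remain
carve view 2 (along y, XZ-mask fill 45/100): 332 voxels remain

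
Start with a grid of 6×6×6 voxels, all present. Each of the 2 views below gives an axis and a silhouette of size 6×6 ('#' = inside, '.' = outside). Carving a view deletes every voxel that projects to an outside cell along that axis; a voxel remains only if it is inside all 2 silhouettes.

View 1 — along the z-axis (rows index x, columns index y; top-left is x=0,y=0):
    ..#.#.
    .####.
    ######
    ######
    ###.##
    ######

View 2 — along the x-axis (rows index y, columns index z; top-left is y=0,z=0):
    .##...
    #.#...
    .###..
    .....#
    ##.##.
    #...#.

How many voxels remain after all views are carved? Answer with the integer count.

before carving: 216 voxels (6×6×6)
step 1: project along z, AND mask (29/36) → |grid| = 174
step 2: project along x, AND mask (14/36) → |grid| = 72

72 voxels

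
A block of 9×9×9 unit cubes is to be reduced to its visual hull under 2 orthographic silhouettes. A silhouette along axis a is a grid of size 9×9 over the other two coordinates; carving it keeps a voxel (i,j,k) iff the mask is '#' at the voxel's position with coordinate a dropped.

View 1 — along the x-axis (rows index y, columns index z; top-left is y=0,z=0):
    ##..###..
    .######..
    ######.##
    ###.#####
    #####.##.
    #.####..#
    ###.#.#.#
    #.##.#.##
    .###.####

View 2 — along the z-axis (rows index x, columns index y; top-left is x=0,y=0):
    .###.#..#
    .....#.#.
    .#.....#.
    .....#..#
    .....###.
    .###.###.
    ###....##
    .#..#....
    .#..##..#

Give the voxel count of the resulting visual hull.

|visual hull| = 201

before carving: 729 voxels (9×9×9)
[1] x-view keeps 59 columns → grid now 531
[2] z-view keeps 31 columns → grid now 201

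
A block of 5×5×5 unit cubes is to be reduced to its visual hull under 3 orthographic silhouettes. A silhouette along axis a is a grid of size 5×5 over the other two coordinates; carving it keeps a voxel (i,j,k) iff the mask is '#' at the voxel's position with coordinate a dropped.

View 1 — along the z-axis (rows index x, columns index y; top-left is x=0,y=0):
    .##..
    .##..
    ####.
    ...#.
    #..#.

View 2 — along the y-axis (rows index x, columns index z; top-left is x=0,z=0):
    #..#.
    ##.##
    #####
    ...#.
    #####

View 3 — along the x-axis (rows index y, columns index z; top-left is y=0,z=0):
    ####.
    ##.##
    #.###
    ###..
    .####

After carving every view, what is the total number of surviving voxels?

full grid |V| = 125
[1] z-view keeps 11 columns → grid now 55
[2] y-view keeps 17 columns → grid now 43
[3] x-view keeps 19 columns → grid now 33

|visual hull| = 33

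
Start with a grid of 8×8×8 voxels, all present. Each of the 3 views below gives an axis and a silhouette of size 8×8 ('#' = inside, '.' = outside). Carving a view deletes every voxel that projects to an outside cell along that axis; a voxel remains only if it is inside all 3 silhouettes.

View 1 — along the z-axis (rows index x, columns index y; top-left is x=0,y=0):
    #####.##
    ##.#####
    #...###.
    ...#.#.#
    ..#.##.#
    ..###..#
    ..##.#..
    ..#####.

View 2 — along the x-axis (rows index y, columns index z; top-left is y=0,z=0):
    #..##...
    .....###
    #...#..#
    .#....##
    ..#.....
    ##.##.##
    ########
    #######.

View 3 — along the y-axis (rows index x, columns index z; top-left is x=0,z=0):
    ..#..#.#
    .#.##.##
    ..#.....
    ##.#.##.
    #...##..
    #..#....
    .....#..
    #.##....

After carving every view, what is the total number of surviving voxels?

voxel count = 61

full grid |V| = 512
[1] z-view keeps 37 columns → grid now 296
[2] x-view keeps 34 columns → grid now 157
[3] y-view keeps 23 columns → grid now 61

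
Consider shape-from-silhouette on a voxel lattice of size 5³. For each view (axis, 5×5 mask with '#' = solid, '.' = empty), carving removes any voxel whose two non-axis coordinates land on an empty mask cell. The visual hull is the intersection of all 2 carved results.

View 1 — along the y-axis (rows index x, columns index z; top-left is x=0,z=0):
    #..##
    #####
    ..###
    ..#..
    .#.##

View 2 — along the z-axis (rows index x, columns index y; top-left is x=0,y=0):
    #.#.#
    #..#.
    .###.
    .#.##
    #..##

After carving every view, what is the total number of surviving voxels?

start: 5×5×5 = 125 voxels
step 1: project along y, AND mask (15/25) → |grid| = 75
step 2: project along z, AND mask (14/25) → |grid| = 40

|visual hull| = 40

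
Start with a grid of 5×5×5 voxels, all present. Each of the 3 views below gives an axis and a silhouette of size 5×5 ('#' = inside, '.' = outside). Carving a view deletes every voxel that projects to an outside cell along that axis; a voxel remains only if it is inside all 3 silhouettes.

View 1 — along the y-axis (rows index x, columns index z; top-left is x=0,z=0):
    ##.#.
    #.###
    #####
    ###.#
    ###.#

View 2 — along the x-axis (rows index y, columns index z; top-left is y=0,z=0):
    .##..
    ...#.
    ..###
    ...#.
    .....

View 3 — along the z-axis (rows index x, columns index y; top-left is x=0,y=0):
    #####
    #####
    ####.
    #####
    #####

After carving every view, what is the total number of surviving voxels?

25 voxels

start: 5×5×5 = 125 voxels
[1] y-view keeps 20 columns → grid now 100
[2] x-view keeps 7 columns → grid now 25
[3] z-view keeps 24 columns → grid now 25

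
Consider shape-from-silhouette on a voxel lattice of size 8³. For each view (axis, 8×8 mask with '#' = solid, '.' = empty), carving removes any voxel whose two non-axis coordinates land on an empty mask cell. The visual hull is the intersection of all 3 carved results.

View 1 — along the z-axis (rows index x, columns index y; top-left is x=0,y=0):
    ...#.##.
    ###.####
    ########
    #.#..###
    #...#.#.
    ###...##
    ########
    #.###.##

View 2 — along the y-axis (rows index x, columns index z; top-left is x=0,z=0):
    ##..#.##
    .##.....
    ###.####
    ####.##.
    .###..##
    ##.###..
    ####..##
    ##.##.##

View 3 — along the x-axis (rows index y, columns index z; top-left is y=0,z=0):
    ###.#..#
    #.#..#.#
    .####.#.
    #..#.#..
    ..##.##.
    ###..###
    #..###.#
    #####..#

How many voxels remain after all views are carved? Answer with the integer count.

144 voxels

full grid |V| = 512
[1] z-view keeps 45 columns → grid now 360
[2] y-view keeps 42 columns → grid now 239
[3] x-view keeps 38 columns → grid now 144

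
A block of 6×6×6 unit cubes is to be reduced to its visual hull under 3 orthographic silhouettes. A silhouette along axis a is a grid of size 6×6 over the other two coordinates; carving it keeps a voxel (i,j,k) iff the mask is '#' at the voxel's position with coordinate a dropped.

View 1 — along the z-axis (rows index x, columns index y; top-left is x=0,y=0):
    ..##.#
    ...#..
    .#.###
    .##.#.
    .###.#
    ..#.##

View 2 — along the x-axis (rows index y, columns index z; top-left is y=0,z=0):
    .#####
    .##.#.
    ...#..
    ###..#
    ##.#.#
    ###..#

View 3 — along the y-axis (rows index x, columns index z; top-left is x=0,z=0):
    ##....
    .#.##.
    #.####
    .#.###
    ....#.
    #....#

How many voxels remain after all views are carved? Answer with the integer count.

initial block: 6^3 = 216
  1. axis=2 (XY plane), |mask|=18  ⇒  voxels=108
  2. axis=0 (YZ plane), |mask|=21  ⇒  voxels=57
  3. axis=1 (XZ plane), |mask|=17  ⇒  voxels=27

27 voxels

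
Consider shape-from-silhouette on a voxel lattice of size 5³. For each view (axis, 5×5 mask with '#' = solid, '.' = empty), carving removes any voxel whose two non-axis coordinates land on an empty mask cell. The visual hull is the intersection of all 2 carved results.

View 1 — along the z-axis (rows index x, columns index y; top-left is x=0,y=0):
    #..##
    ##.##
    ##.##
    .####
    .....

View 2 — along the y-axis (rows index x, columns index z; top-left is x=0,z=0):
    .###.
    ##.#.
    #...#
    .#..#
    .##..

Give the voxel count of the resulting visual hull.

voxel count = 37

before carving: 125 voxels (5×5×5)
after view 1 [z-axis, 15 of 25 cells solid] → remaining = 75
after view 2 [y-axis, 12 of 25 cells solid] → remaining = 37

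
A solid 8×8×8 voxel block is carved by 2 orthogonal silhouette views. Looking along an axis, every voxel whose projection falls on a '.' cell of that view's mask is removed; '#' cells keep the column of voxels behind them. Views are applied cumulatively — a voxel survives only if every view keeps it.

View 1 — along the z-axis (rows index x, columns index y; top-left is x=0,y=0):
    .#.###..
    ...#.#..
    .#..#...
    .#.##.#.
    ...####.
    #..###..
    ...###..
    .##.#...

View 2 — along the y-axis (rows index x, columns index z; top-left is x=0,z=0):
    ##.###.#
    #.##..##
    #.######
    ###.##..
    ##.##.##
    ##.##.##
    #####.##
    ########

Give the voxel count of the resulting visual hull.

start: 8×8×8 = 512 voxels
[1] z-view keeps 26 columns → grid now 208
[2] y-view keeps 50 columns → grid now 161

|visual hull| = 161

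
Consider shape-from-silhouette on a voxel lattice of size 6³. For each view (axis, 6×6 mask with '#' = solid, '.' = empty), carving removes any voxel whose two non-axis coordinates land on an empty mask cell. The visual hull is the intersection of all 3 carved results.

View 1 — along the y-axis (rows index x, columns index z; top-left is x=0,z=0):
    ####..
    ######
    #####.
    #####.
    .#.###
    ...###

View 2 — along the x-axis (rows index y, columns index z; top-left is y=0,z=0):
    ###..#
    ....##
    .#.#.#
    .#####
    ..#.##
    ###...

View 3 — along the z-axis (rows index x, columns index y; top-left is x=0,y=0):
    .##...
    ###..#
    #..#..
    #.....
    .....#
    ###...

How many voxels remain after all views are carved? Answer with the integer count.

voxel count = 30

start: 6×6×6 = 216 voxels
[1] y-view keeps 27 columns → grid now 162
[2] x-view keeps 20 columns → grid now 86
[3] z-view keeps 13 columns → grid now 30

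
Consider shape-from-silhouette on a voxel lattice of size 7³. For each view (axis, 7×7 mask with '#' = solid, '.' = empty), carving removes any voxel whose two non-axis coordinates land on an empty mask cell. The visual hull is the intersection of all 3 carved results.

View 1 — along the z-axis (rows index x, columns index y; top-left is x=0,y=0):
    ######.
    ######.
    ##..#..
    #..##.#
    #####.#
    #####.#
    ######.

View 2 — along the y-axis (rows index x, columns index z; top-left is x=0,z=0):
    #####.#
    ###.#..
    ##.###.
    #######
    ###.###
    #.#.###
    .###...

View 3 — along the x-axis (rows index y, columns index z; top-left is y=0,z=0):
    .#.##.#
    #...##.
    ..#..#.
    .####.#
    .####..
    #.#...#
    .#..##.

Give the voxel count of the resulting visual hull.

before carving: 343 voxels (7×7×7)
V1 z: intersect with XY mask (37 set) -- 259 left
V2 y: intersect with XZ mask (36 set) -- 187 left
V3 x: intersect with YZ mask (24 set) -- 99 left

remaining voxels: 99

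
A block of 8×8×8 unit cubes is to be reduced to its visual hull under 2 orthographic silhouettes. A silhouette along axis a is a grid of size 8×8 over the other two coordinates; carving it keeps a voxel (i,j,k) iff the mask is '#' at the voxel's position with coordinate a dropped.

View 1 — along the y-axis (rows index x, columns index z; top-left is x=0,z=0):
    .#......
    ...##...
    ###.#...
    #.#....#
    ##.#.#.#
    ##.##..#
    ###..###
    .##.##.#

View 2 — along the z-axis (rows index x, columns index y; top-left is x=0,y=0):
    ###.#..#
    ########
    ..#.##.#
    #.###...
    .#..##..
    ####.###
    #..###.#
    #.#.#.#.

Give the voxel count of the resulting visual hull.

voxel count = 149

full grid |V| = 512
after view 1 [y-axis, 31 of 64 cells solid] → remaining = 248
after view 2 [z-axis, 40 of 64 cells solid] → remaining = 149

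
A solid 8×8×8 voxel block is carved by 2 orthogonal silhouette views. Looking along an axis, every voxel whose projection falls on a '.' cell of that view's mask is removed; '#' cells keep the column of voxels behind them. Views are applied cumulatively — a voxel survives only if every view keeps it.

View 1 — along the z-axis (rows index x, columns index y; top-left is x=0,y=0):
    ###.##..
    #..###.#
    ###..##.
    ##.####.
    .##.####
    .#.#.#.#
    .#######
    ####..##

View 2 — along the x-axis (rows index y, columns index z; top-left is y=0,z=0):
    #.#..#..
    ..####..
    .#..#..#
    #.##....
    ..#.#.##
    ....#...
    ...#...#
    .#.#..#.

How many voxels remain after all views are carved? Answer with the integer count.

voxel count = 125

start: 8×8×8 = 512 voxels
[1] z-view keeps 44 columns → grid now 352
[2] x-view keeps 23 columns → grid now 125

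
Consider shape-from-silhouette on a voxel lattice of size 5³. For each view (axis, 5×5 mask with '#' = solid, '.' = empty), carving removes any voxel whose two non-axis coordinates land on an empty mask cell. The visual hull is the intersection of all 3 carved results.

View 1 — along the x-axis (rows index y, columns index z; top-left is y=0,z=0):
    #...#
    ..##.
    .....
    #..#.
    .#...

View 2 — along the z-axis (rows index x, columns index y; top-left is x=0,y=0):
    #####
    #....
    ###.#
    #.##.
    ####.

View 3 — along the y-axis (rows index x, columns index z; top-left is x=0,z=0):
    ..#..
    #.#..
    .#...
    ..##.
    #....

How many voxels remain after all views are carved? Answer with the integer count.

remaining voxels: 6

initial block: 5^3 = 125
V1 x: intersect with YZ mask (7 set) -- 35 left
V2 z: intersect with XY mask (17 set) -- 24 left
V3 y: intersect with XZ mask (7 set) -- 6 left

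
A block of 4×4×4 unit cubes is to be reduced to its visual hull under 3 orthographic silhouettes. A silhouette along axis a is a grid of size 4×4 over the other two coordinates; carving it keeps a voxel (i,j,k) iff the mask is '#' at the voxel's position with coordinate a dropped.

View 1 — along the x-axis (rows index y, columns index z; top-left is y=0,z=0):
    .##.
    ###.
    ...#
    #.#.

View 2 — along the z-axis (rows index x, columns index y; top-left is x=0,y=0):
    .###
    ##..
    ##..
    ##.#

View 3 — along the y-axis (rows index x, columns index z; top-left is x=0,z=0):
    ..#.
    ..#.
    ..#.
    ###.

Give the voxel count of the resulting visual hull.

|visual hull| = 13

full grid |V| = 64
carve view 1 (along x, YZ-mask fill 8/16): 32 voxels remain
carve view 2 (along z, XY-mask fill 10/16): 23 voxels remain
carve view 3 (along y, XZ-mask fill 6/16): 13 voxels remain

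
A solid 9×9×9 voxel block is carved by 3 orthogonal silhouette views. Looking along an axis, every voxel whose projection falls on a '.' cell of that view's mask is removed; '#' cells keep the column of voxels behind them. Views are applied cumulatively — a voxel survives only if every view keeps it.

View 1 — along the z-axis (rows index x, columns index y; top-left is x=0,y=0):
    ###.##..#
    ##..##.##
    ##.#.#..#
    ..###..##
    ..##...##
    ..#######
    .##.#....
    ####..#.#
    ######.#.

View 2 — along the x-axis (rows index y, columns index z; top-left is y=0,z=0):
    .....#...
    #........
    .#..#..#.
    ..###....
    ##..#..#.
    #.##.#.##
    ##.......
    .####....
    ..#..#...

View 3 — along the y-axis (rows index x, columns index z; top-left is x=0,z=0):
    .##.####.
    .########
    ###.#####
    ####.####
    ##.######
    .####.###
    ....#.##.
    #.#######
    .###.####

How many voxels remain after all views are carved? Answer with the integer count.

start: 9×9×9 = 729 voxels
V1 z: intersect with XY mask (49 set) -- 441 left
V2 x: intersect with YZ mask (26 set) -- 142 left
V3 y: intersect with XZ mask (63 set) -- 107 left

|visual hull| = 107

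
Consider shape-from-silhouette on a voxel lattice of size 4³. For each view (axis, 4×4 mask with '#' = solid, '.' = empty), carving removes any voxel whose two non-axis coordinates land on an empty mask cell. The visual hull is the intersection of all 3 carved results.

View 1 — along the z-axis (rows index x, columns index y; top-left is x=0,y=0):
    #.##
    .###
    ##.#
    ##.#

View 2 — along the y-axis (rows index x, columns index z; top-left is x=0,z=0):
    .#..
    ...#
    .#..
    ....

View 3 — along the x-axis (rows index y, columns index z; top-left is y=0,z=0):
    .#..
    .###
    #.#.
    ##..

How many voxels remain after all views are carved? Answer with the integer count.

start: 4×4×4 = 64 voxels
step 1: project along z, AND mask (12/16) → |grid| = 48
step 2: project along y, AND mask (3/16) → |grid| = 9
step 3: project along x, AND mask (8/16) → |grid| = 6

6 voxels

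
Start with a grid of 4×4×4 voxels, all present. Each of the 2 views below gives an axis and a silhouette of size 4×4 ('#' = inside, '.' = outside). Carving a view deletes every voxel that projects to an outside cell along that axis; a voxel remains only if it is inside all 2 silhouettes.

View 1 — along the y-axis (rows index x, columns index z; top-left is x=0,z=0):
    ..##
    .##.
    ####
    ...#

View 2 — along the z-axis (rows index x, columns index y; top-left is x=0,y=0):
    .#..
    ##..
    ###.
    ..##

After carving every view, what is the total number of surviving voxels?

|visual hull| = 20

before carving: 64 voxels (4×4×4)
after view 1 [y-axis, 9 of 16 cells solid] → remaining = 36
after view 2 [z-axis, 8 of 16 cells solid] → remaining = 20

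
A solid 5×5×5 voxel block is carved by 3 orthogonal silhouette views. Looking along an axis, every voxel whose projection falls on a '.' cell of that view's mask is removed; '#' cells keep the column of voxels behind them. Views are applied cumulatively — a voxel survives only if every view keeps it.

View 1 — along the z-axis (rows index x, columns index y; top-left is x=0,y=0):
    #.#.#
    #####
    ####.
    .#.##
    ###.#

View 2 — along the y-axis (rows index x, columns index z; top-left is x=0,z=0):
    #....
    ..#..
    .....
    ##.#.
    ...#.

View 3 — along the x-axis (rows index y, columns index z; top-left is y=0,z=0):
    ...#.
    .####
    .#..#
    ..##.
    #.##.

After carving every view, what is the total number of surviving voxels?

start: 5×5×5 = 125 voxels
  1. axis=2 (XY plane), |mask|=19  ⇒  voxels=95
  2. axis=1 (XZ plane), |mask|=6  ⇒  voxels=21
  3. axis=0 (YZ plane), |mask|=12  ⇒  voxels=12

voxel count = 12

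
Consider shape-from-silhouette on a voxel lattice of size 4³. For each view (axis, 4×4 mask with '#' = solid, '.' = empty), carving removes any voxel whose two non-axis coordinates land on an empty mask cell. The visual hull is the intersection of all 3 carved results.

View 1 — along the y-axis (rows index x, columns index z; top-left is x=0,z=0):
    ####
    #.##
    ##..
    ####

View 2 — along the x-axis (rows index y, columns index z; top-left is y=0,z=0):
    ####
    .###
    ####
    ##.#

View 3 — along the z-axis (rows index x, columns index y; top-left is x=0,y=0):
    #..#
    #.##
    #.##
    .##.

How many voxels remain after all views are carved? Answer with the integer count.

start: 4×4×4 = 64 voxels
carve view 1 (along y, XZ-mask fill 13/16): 52 voxels remain
carve view 2 (along x, YZ-mask fill 14/16): 45 voxels remain
carve view 3 (along z, XY-mask fill 10/16): 28 voxels remain

remaining voxels: 28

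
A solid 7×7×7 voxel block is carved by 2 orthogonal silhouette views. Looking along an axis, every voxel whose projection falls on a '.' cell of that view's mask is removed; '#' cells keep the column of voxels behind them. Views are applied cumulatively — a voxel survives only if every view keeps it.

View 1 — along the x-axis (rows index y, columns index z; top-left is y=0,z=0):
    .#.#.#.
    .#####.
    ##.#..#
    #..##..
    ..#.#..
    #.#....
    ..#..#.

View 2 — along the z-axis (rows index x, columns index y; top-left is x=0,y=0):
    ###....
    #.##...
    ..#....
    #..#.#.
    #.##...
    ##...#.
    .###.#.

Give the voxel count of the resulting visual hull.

|visual hull| = 68

start: 7×7×7 = 343 voxels
after view 1 [x-axis, 21 of 49 cells solid] → remaining = 147
after view 2 [z-axis, 20 of 49 cells solid] → remaining = 68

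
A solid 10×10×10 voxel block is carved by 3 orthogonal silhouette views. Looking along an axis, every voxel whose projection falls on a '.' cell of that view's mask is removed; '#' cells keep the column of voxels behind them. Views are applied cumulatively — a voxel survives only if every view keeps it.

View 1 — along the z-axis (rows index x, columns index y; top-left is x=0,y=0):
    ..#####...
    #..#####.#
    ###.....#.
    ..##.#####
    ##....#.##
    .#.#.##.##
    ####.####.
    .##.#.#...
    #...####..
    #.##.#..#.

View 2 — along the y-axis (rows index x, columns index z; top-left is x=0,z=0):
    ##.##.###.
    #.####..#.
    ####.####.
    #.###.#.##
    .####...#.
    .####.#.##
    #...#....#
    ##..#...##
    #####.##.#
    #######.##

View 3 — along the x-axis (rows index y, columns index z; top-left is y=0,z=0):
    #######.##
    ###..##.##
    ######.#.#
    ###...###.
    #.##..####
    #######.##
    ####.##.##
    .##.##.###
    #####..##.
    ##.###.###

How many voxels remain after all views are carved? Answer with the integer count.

start: 10×10×10 = 1000 voxels
  1. axis=2 (XY plane), |mask|=56  ⇒  voxels=560
  2. axis=1 (XZ plane), |mask|=65  ⇒  voxels=354
  3. axis=0 (YZ plane), |mask|=76  ⇒  voxels=273

273 voxels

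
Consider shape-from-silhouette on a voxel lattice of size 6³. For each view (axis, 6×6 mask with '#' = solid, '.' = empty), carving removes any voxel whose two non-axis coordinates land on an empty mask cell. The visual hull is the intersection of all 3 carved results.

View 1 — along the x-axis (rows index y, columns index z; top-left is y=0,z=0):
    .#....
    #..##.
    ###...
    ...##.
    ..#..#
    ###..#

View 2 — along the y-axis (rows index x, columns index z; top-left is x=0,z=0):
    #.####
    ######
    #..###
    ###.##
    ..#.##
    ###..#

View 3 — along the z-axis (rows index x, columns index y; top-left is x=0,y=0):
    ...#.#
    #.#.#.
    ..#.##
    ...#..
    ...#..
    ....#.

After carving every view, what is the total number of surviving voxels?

before carving: 216 voxels (6×6×6)
step 1: project along x, AND mask (15/36) → |grid| = 90
step 2: project along y, AND mask (27/36) → |grid| = 67
step 3: project along z, AND mask (11/36) → |grid| = 19

19 voxels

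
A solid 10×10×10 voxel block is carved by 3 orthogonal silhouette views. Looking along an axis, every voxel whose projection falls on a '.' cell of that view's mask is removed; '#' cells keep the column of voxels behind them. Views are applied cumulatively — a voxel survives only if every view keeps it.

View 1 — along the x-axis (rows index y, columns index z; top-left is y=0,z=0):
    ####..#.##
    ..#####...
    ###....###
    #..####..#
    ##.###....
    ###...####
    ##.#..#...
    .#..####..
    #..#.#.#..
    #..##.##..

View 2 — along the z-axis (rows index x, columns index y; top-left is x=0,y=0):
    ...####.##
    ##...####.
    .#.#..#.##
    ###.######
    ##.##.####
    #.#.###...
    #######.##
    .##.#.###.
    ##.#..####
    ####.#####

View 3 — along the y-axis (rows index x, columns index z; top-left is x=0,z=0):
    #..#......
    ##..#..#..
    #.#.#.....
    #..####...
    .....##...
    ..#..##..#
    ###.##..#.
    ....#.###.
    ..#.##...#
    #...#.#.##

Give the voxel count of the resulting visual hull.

full grid |V| = 1000
  1. axis=0 (YZ plane), |mask|=54  ⇒  voxels=540
  2. axis=2 (XY plane), |mask|=70  ⇒  voxels=368
  3. axis=1 (XZ plane), |mask|=39  ⇒  voxels=155

voxel count = 155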